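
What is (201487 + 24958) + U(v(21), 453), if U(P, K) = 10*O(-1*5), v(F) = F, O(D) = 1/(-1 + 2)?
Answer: 226455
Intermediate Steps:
O(D) = 1 (O(D) = 1/1 = 1)
U(P, K) = 10 (U(P, K) = 10*1 = 10)
(201487 + 24958) + U(v(21), 453) = (201487 + 24958) + 10 = 226445 + 10 = 226455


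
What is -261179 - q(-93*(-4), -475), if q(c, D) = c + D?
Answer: -261076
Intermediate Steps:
q(c, D) = D + c
-261179 - q(-93*(-4), -475) = -261179 - (-475 - 93*(-4)) = -261179 - (-475 + 372) = -261179 - 1*(-103) = -261179 + 103 = -261076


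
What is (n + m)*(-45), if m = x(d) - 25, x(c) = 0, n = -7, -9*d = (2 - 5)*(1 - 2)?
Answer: 1440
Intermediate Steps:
d = -1/3 (d = -(2 - 5)*(1 - 2)/9 = -(-1)*(-1)/3 = -1/9*3 = -1/3 ≈ -0.33333)
m = -25 (m = 0 - 25 = -25)
(n + m)*(-45) = (-7 - 25)*(-45) = -32*(-45) = 1440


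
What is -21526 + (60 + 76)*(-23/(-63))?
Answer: -1353010/63 ≈ -21476.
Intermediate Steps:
-21526 + (60 + 76)*(-23/(-63)) = -21526 + 136*(-23*(-1/63)) = -21526 + 136*(23/63) = -21526 + 3128/63 = -1353010/63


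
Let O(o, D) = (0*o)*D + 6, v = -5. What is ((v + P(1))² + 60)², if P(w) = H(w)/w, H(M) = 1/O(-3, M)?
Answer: 9006001/1296 ≈ 6949.1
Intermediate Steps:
O(o, D) = 6 (O(o, D) = 0*D + 6 = 0 + 6 = 6)
H(M) = ⅙ (H(M) = 1/6 = ⅙)
P(w) = 1/(6*w)
((v + P(1))² + 60)² = ((-5 + (⅙)/1)² + 60)² = ((-5 + (⅙)*1)² + 60)² = ((-5 + ⅙)² + 60)² = ((-29/6)² + 60)² = (841/36 + 60)² = (3001/36)² = 9006001/1296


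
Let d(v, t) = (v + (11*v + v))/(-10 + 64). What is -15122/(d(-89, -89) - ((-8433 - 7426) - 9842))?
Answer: -816588/1386697 ≈ -0.58887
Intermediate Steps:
d(v, t) = 13*v/54 (d(v, t) = (v + 12*v)/54 = (13*v)*(1/54) = 13*v/54)
-15122/(d(-89, -89) - ((-8433 - 7426) - 9842)) = -15122/((13/54)*(-89) - ((-8433 - 7426) - 9842)) = -15122/(-1157/54 - (-15859 - 9842)) = -15122/(-1157/54 - 1*(-25701)) = -15122/(-1157/54 + 25701) = -15122/1386697/54 = -15122*54/1386697 = -816588/1386697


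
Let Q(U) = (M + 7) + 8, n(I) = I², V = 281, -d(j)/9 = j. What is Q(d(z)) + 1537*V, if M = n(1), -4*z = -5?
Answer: 431913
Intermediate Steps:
z = 5/4 (z = -¼*(-5) = 5/4 ≈ 1.2500)
d(j) = -9*j
M = 1 (M = 1² = 1)
Q(U) = 16 (Q(U) = (1 + 7) + 8 = 8 + 8 = 16)
Q(d(z)) + 1537*V = 16 + 1537*281 = 16 + 431897 = 431913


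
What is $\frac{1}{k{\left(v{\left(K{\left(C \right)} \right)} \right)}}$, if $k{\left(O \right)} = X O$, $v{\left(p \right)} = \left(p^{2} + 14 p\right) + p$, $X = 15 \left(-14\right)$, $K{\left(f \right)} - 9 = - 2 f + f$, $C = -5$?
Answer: $- \frac{1}{85260} \approx -1.1729 \cdot 10^{-5}$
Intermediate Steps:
$K{\left(f \right)} = 9 - f$ ($K{\left(f \right)} = 9 + \left(- 2 f + f\right) = 9 - f$)
$X = -210$
$v{\left(p \right)} = p^{2} + 15 p$
$k{\left(O \right)} = - 210 O$
$\frac{1}{k{\left(v{\left(K{\left(C \right)} \right)} \right)}} = \frac{1}{\left(-210\right) \left(9 - -5\right) \left(15 + \left(9 - -5\right)\right)} = \frac{1}{\left(-210\right) \left(9 + 5\right) \left(15 + \left(9 + 5\right)\right)} = \frac{1}{\left(-210\right) 14 \left(15 + 14\right)} = \frac{1}{\left(-210\right) 14 \cdot 29} = \frac{1}{\left(-210\right) 406} = \frac{1}{-85260} = - \frac{1}{85260}$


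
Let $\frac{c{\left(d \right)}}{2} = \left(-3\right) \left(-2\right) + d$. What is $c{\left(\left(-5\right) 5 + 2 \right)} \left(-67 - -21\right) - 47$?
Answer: $1517$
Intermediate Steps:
$c{\left(d \right)} = 12 + 2 d$ ($c{\left(d \right)} = 2 \left(\left(-3\right) \left(-2\right) + d\right) = 2 \left(6 + d\right) = 12 + 2 d$)
$c{\left(\left(-5\right) 5 + 2 \right)} \left(-67 - -21\right) - 47 = \left(12 + 2 \left(\left(-5\right) 5 + 2\right)\right) \left(-67 - -21\right) - 47 = \left(12 + 2 \left(-25 + 2\right)\right) \left(-67 + 21\right) - 47 = \left(12 + 2 \left(-23\right)\right) \left(-46\right) - 47 = \left(12 - 46\right) \left(-46\right) - 47 = \left(-34\right) \left(-46\right) - 47 = 1564 - 47 = 1517$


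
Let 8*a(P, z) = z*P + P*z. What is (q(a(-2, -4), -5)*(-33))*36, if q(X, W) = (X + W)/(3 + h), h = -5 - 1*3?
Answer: -3564/5 ≈ -712.80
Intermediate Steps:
h = -8 (h = -5 - 3 = -8)
a(P, z) = P*z/4 (a(P, z) = (z*P + P*z)/8 = (P*z + P*z)/8 = (2*P*z)/8 = P*z/4)
q(X, W) = -W/5 - X/5 (q(X, W) = (X + W)/(3 - 8) = (W + X)/(-5) = (W + X)*(-⅕) = -W/5 - X/5)
(q(a(-2, -4), -5)*(-33))*36 = ((-⅕*(-5) - (-2)*(-4)/20)*(-33))*36 = ((1 - ⅕*2)*(-33))*36 = ((1 - ⅖)*(-33))*36 = ((⅗)*(-33))*36 = -99/5*36 = -3564/5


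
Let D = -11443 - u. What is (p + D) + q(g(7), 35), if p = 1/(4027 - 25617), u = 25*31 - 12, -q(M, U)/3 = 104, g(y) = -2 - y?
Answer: -270263621/21590 ≈ -12518.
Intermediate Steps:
q(M, U) = -312 (q(M, U) = -3*104 = -312)
u = 763 (u = 775 - 12 = 763)
p = -1/21590 (p = 1/(-21590) = -1/21590 ≈ -4.6318e-5)
D = -12206 (D = -11443 - 1*763 = -11443 - 763 = -12206)
(p + D) + q(g(7), 35) = (-1/21590 - 12206) - 312 = -263527541/21590 - 312 = -270263621/21590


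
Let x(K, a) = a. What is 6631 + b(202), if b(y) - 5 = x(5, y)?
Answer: 6838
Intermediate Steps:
b(y) = 5 + y
6631 + b(202) = 6631 + (5 + 202) = 6631 + 207 = 6838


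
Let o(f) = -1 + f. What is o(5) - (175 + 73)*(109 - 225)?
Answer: 28772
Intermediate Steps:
o(5) - (175 + 73)*(109 - 225) = (-1 + 5) - (175 + 73)*(109 - 225) = 4 - 248*(-116) = 4 - 1*(-28768) = 4 + 28768 = 28772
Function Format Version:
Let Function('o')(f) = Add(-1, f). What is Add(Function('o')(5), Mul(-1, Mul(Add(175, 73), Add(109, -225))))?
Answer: 28772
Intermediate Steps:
Add(Function('o')(5), Mul(-1, Mul(Add(175, 73), Add(109, -225)))) = Add(Add(-1, 5), Mul(-1, Mul(Add(175, 73), Add(109, -225)))) = Add(4, Mul(-1, Mul(248, -116))) = Add(4, Mul(-1, -28768)) = Add(4, 28768) = 28772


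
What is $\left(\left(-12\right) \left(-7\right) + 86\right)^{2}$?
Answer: $28900$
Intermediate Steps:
$\left(\left(-12\right) \left(-7\right) + 86\right)^{2} = \left(84 + 86\right)^{2} = 170^{2} = 28900$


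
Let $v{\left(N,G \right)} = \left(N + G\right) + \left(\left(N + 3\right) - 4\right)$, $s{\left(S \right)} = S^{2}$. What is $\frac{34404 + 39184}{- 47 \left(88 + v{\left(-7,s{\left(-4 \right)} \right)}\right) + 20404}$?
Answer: $\frac{73588}{16221} \approx 4.5366$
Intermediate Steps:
$v{\left(N,G \right)} = -1 + G + 2 N$ ($v{\left(N,G \right)} = \left(G + N\right) + \left(\left(3 + N\right) - 4\right) = \left(G + N\right) + \left(-1 + N\right) = -1 + G + 2 N$)
$\frac{34404 + 39184}{- 47 \left(88 + v{\left(-7,s{\left(-4 \right)} \right)}\right) + 20404} = \frac{34404 + 39184}{- 47 \left(88 + \left(-1 + \left(-4\right)^{2} + 2 \left(-7\right)\right)\right) + 20404} = \frac{73588}{- 47 \left(88 - -1\right) + 20404} = \frac{73588}{- 47 \left(88 + 1\right) + 20404} = \frac{73588}{\left(-47\right) 89 + 20404} = \frac{73588}{-4183 + 20404} = \frac{73588}{16221}$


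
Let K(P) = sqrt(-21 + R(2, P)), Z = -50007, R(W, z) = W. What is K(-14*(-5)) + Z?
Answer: -50007 + I*sqrt(19) ≈ -50007.0 + 4.3589*I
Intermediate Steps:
K(P) = I*sqrt(19) (K(P) = sqrt(-21 + 2) = sqrt(-19) = I*sqrt(19))
K(-14*(-5)) + Z = I*sqrt(19) - 50007 = -50007 + I*sqrt(19)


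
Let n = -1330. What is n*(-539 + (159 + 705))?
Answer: -432250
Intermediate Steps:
n*(-539 + (159 + 705)) = -1330*(-539 + (159 + 705)) = -1330*(-539 + 864) = -1330*325 = -432250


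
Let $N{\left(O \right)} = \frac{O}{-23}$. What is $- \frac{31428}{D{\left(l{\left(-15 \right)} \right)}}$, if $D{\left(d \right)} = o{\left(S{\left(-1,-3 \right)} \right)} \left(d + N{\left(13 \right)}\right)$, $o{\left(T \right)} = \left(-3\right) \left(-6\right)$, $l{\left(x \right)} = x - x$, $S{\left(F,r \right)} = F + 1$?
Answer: $\frac{40158}{13} \approx 3089.1$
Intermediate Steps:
$N{\left(O \right)} = - \frac{O}{23}$ ($N{\left(O \right)} = O \left(- \frac{1}{23}\right) = - \frac{O}{23}$)
$S{\left(F,r \right)} = 1 + F$
$l{\left(x \right)} = 0$
$o{\left(T \right)} = 18$
$D{\left(d \right)} = - \frac{234}{23} + 18 d$ ($D{\left(d \right)} = 18 \left(d - \frac{13}{23}\right) = 18 \left(- \frac{13}{23} + d\right) = - \frac{234}{23} + 18 d$)
$- \frac{31428}{D{\left(l{\left(-15 \right)} \right)}} = - \frac{31428}{- \frac{234}{23} + 18 \cdot 0} = - \frac{31428}{- \frac{234}{23} + 0} = - \frac{31428}{- \frac{234}{23}} = \left(-31428\right) \left(- \frac{23}{234}\right) = \frac{40158}{13}$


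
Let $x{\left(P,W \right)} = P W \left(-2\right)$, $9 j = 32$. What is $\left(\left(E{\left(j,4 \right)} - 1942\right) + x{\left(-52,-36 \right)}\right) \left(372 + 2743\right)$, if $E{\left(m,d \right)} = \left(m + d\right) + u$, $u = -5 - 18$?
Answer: $- \frac{159839995}{9} \approx -1.776 \cdot 10^{7}$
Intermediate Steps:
$j = \frac{32}{9}$ ($j = \frac{1}{9} \cdot 32 = \frac{32}{9} \approx 3.5556$)
$u = -23$ ($u = -5 - 18 = -23$)
$E{\left(m,d \right)} = -23 + d + m$ ($E{\left(m,d \right)} = \left(m + d\right) - 23 = \left(d + m\right) - 23 = -23 + d + m$)
$x{\left(P,W \right)} = - 2 P W$
$\left(\left(E{\left(j,4 \right)} - 1942\right) + x{\left(-52,-36 \right)}\right) \left(372 + 2743\right) = \left(\left(\left(-23 + 4 + \frac{32}{9}\right) - 1942\right) - \left(-104\right) \left(-36\right)\right) \left(372 + 2743\right) = \left(\left(- \frac{139}{9} - 1942\right) - 3744\right) 3115 = \left(- \frac{17617}{9} - 3744\right) 3115 = \left(- \frac{51313}{9}\right) 3115 = - \frac{159839995}{9}$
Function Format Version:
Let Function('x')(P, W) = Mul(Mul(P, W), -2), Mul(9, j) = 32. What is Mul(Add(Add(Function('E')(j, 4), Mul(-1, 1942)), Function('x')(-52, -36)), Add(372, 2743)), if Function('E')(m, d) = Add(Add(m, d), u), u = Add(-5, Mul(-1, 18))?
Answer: Rational(-159839995, 9) ≈ -1.7760e+7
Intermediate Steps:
j = Rational(32, 9) (j = Mul(Rational(1, 9), 32) = Rational(32, 9) ≈ 3.5556)
u = -23 (u = Add(-5, -18) = -23)
Function('E')(m, d) = Add(-23, d, m) (Function('E')(m, d) = Add(Add(m, d), -23) = Add(Add(d, m), -23) = Add(-23, d, m))
Function('x')(P, W) = Mul(-2, P, W)
Mul(Add(Add(Function('E')(j, 4), Mul(-1, 1942)), Function('x')(-52, -36)), Add(372, 2743)) = Mul(Add(Add(Add(-23, 4, Rational(32, 9)), Mul(-1, 1942)), Mul(-2, -52, -36)), Add(372, 2743)) = Mul(Add(Add(Rational(-139, 9), -1942), -3744), 3115) = Mul(Add(Rational(-17617, 9), -3744), 3115) = Mul(Rational(-51313, 9), 3115) = Rational(-159839995, 9)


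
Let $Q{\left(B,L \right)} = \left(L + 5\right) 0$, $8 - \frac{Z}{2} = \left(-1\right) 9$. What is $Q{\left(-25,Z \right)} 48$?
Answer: $0$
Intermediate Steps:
$Z = 34$ ($Z = 16 - 2 \left(\left(-1\right) 9\right) = 16 - -18 = 16 + 18 = 34$)
$Q{\left(B,L \right)} = 0$ ($Q{\left(B,L \right)} = \left(5 + L\right) 0 = 0$)
$Q{\left(-25,Z \right)} 48 = 0 \cdot 48 = 0$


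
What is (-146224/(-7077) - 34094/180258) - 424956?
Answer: -30115791450519/70871437 ≈ -4.2494e+5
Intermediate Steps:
(-146224/(-7077) - 34094/180258) - 424956 = (-146224*(-1/7077) - 34094*1/180258) - 424956 = (146224/7077 - 17047/90129) - 424956 = 1450931253/70871437 - 424956 = -30115791450519/70871437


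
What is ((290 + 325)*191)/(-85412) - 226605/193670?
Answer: -4210423281/1654174204 ≈ -2.5453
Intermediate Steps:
((290 + 325)*191)/(-85412) - 226605/193670 = (615*191)*(-1/85412) - 226605*1/193670 = 117465*(-1/85412) - 45321/38734 = -117465/85412 - 45321/38734 = -4210423281/1654174204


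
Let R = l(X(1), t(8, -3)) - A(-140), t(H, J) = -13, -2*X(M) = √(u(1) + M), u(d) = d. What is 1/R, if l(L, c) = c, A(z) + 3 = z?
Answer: 1/130 ≈ 0.0076923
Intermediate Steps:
X(M) = -√(1 + M)/2
A(z) = -3 + z
R = 130 (R = -13 - (-3 - 140) = -13 - 1*(-143) = -13 + 143 = 130)
1/R = 1/130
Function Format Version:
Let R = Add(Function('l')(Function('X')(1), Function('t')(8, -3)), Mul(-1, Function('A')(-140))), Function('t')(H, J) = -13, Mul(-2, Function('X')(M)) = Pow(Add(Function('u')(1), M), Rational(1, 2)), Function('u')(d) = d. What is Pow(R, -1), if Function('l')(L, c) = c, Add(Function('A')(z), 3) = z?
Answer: Rational(1, 130) ≈ 0.0076923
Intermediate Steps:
Function('X')(M) = Mul(Rational(-1, 2), Pow(Add(1, M), Rational(1, 2)))
Function('A')(z) = Add(-3, z)
R = 130 (R = Add(-13, Mul(-1, Add(-3, -140))) = Add(-13, Mul(-1, -143)) = Add(-13, 143) = 130)
Pow(R, -1) = Pow(130, -1) = Rational(1, 130)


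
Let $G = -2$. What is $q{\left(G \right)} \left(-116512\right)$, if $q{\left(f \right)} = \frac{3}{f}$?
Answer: $174768$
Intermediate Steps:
$q{\left(G \right)} \left(-116512\right) = \frac{3}{-2} \left(-116512\right) = 3 \left(- \frac{1}{2}\right) \left(-116512\right) = \left(- \frac{3}{2}\right) \left(-116512\right) = 174768$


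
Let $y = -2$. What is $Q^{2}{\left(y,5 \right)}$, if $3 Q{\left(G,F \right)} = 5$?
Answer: $\frac{25}{9} \approx 2.7778$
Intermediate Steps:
$Q{\left(G,F \right)} = \frac{5}{3}$ ($Q{\left(G,F \right)} = \frac{1}{3} \cdot 5 = \frac{5}{3}$)
$Q^{2}{\left(y,5 \right)} = \left(\frac{5}{3}\right)^{2} = \frac{25}{9}$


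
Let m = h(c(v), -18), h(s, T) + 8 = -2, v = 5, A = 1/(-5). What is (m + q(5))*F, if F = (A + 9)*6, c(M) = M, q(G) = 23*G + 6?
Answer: 29304/5 ≈ 5860.8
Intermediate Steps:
A = -⅕ ≈ -0.20000
q(G) = 6 + 23*G
h(s, T) = -10 (h(s, T) = -8 - 2 = -10)
m = -10
F = 264/5 (F = (-⅕ + 9)*6 = (44/5)*6 = 264/5 ≈ 52.800)
(m + q(5))*F = (-10 + (6 + 23*5))*(264/5) = (-10 + (6 + 115))*(264/5) = (-10 + 121)*(264/5) = 111*(264/5) = 29304/5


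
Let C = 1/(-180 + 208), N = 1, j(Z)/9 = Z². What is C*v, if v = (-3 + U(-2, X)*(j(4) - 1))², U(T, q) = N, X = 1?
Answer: 700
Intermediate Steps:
j(Z) = 9*Z²
U(T, q) = 1
v = 19600 (v = (-3 + 1*(9*4² - 1))² = (-3 + 1*(9*16 - 1))² = (-3 + 1*(144 - 1))² = (-3 + 1*143)² = (-3 + 143)² = 140² = 19600)
C = 1/28 ≈ 0.035714
C*v = (1/28)*19600 = 700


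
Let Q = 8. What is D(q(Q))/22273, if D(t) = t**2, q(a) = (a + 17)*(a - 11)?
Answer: 5625/22273 ≈ 0.25255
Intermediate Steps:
q(a) = (-11 + a)*(17 + a) (q(a) = (17 + a)*(-11 + a) = (-11 + a)*(17 + a))
D(q(Q))/22273 = (-187 + 8**2 + 6*8)**2/22273 = (-187 + 64 + 48)**2*(1/22273) = (-75)**2*(1/22273) = 5625*(1/22273) = 5625/22273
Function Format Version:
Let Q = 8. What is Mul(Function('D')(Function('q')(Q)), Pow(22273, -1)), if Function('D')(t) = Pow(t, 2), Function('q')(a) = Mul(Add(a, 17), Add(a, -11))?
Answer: Rational(5625, 22273) ≈ 0.25255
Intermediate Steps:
Function('q')(a) = Mul(Add(-11, a), Add(17, a)) (Function('q')(a) = Mul(Add(17, a), Add(-11, a)) = Mul(Add(-11, a), Add(17, a)))
Mul(Function('D')(Function('q')(Q)), Pow(22273, -1)) = Mul(Pow(Add(-187, Pow(8, 2), Mul(6, 8)), 2), Pow(22273, -1)) = Mul(Pow(Add(-187, 64, 48), 2), Rational(1, 22273)) = Mul(Pow(-75, 2), Rational(1, 22273)) = Mul(5625, Rational(1, 22273)) = Rational(5625, 22273)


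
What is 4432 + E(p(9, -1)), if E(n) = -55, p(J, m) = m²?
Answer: 4377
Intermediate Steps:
4432 + E(p(9, -1)) = 4432 - 55 = 4377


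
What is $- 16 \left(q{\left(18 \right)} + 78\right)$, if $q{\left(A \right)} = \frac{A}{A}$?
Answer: $-1264$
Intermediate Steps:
$q{\left(A \right)} = 1$
$- 16 \left(q{\left(18 \right)} + 78\right) = - 16 \left(1 + 78\right) = \left(-16\right) 79 = -1264$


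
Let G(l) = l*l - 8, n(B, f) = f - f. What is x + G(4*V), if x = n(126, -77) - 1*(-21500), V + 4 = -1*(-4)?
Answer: 21492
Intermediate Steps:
V = 0 (V = -4 - 1*(-4) = -4 + 4 = 0)
n(B, f) = 0
x = 21500 (x = 0 - 1*(-21500) = 0 + 21500 = 21500)
G(l) = -8 + l² (G(l) = l² - 8 = -8 + l²)
x + G(4*V) = 21500 + (-8 + (4*0)²) = 21500 + (-8 + 0²) = 21500 + (-8 + 0) = 21500 - 8 = 21492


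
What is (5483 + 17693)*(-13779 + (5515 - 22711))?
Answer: -717876600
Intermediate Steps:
(5483 + 17693)*(-13779 + (5515 - 22711)) = 23176*(-13779 - 17196) = 23176*(-30975) = -717876600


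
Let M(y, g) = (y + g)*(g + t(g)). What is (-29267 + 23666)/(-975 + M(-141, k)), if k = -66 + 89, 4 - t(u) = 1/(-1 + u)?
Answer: 61611/45712 ≈ 1.3478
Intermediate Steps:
t(u) = 4 - 1/(-1 + u)
k = 23
M(y, g) = (g + y)*(g + (-5 + 4*g)/(-1 + g)) (M(y, g) = (y + g)*(g + (-5 + 4*g)/(-1 + g)) = (g + y)*(g + (-5 + 4*g)/(-1 + g)))
(-29267 + 23666)/(-975 + M(-141, k)) = (-29267 + 23666)/(-975 + (23*(-5 + 4*23) - 141*(-5 + 4*23) + 23*(-1 + 23)*(23 - 141))/(-1 + 23)) = -5601/(-975 + (23*(-5 + 92) - 141*(-5 + 92) + 23*22*(-118))/22) = -5601/(-975 + (23*87 - 141*87 - 59708)/22) = -5601/(-975 + (2001 - 12267 - 59708)/22) = -5601/(-975 + (1/22)*(-69974)) = -5601/(-975 - 34987/11) = -5601/(-45712/11) = -5601*(-11/45712) = 61611/45712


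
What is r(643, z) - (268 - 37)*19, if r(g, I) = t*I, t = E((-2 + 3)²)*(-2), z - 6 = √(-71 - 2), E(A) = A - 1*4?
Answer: -4353 + 6*I*√73 ≈ -4353.0 + 51.264*I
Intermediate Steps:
E(A) = -4 + A (E(A) = A - 4 = -4 + A)
z = 6 + I*√73 (z = 6 + √(-71 - 2) = 6 + √(-73) = 6 + I*√73 ≈ 6.0 + 8.544*I)
t = 6 (t = (-4 + (-2 + 3)²)*(-2) = (-4 + 1²)*(-2) = (-4 + 1)*(-2) = -3*(-2) = 6)
r(g, I) = 6*I
r(643, z) - (268 - 37)*19 = 6*(6 + I*√73) - (268 - 37)*19 = (36 + 6*I*√73) - 231*19 = (36 + 6*I*√73) - 1*4389 = (36 + 6*I*√73) - 4389 = -4353 + 6*I*√73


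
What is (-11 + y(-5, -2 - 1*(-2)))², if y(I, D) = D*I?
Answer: 121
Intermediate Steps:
(-11 + y(-5, -2 - 1*(-2)))² = (-11 + (-2 - 1*(-2))*(-5))² = (-11 + (-2 + 2)*(-5))² = (-11 + 0*(-5))² = (-11 + 0)² = (-11)² = 121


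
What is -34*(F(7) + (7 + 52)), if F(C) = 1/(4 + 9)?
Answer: -26112/13 ≈ -2008.6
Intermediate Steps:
F(C) = 1/13
-34*(F(7) + (7 + 52)) = -34*(1/13 + (7 + 52)) = -34*(1/13 + 59) = -34*768/13 = -26112/13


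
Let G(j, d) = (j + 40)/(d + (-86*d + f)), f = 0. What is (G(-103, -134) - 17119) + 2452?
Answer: -167057193/11390 ≈ -14667.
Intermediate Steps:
G(j, d) = -(40 + j)/(85*d) (G(j, d) = (j + 40)/(d + (-86*d + 0)) = (40 + j)/(d - 86*d) = (40 + j)/((-85*d)) = (40 + j)*(-1/(85*d)) = -(40 + j)/(85*d))
(G(-103, -134) - 17119) + 2452 = ((1/85)*(-40 - 1*(-103))/(-134) - 17119) + 2452 = ((1/85)*(-1/134)*(-40 + 103) - 17119) + 2452 = ((1/85)*(-1/134)*63 - 17119) + 2452 = (-63/11390 - 17119) + 2452 = -194985473/11390 + 2452 = -167057193/11390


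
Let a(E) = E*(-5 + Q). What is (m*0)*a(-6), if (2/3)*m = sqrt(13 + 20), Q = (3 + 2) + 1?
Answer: 0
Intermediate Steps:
Q = 6 (Q = 5 + 1 = 6)
a(E) = E (a(E) = E*(-5 + 6) = E*1 = E)
m = 3*sqrt(33)/2 (m = 3*sqrt(13 + 20)/2 = 3*sqrt(33)/2 ≈ 8.6169)
(m*0)*a(-6) = ((3*sqrt(33)/2)*0)*(-6) = 0*(-6) = 0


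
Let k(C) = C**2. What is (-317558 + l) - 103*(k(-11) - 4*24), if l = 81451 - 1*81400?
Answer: -320082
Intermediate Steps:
l = 51 (l = 81451 - 81400 = 51)
(-317558 + l) - 103*(k(-11) - 4*24) = (-317558 + 51) - 103*((-11)**2 - 4*24) = -317507 - 103*(121 - 96) = -317507 - 103*25 = -317507 - 2575 = -320082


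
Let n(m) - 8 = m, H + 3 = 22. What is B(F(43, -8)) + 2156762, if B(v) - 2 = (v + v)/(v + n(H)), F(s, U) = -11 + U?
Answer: 8627037/4 ≈ 2.1568e+6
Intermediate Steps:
H = 19 (H = -3 + 22 = 19)
n(m) = 8 + m
B(v) = 2 + 2*v/(27 + v) (B(v) = 2 + (v + v)/(v + (8 + 19)) = 2 + (2*v)/(v + 27) = 2 + (2*v)/(27 + v) = 2 + 2*v/(27 + v))
B(F(43, -8)) + 2156762 = 2*(27 + 2*(-11 - 8))/(27 + (-11 - 8)) + 2156762 = 2*(27 + 2*(-19))/(27 - 19) + 2156762 = 2*(27 - 38)/8 + 2156762 = 2*(⅛)*(-11) + 2156762 = -11/4 + 2156762 = 8627037/4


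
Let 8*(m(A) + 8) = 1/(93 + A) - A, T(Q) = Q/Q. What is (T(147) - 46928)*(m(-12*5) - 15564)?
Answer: 192824310029/264 ≈ 7.3039e+8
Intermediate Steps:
T(Q) = 1
m(A) = -8 - A/8 + 1/(8*(93 + A)) (m(A) = -8 + (1/(93 + A) - A)/8 = -8 + (-A/8 + 1/(8*(93 + A))) = -8 - A/8 + 1/(8*(93 + A)))
(T(147) - 46928)*(m(-12*5) - 15564) = (1 - 46928)*((-5951 - (-12*5)² - (-1884)*5)/(8*(93 - 12*5)) - 15564) = -46927*((-5951 - 1*(-60)² - 157*(-60))/(8*(93 - 60)) - 15564) = -46927*((⅛)*(-5951 - 1*3600 + 9420)/33 - 15564) = -46927*((⅛)*(1/33)*(-5951 - 3600 + 9420) - 15564) = -46927*((⅛)*(1/33)*(-131) - 15564) = -46927*(-131/264 - 15564) = -46927*(-4109027/264) = 192824310029/264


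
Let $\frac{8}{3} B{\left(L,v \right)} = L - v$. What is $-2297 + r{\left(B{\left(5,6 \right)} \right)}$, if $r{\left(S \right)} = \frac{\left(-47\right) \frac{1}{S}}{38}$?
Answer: $- \frac{130741}{57} \approx -2293.7$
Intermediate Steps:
$B{\left(L,v \right)} = - \frac{3 v}{8} + \frac{3 L}{8}$ ($B{\left(L,v \right)} = \frac{3 \left(L - v\right)}{8} = - \frac{3 v}{8} + \frac{3 L}{8}$)
$r{\left(S \right)} = - \frac{47}{38 S}$ ($r{\left(S \right)} = - \frac{47}{S} \frac{1}{38} = - \frac{47}{38 S}$)
$-2297 + r{\left(B{\left(5,6 \right)} \right)} = -2297 - \frac{47}{38 \left(\left(- \frac{3}{8}\right) 6 + \frac{3}{8} \cdot 5\right)} = -2297 - \frac{47}{38 \left(- \frac{9}{4} + \frac{15}{8}\right)} = -2297 - \frac{47}{38 \left(- \frac{3}{8}\right)} = -2297 - - \frac{188}{57} = -2297 + \frac{188}{57} = - \frac{130741}{57}$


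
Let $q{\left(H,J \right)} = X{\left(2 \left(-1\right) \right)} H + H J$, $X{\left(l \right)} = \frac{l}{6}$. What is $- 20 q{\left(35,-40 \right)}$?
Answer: $\frac{84700}{3} \approx 28233.0$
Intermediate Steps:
$X{\left(l \right)} = \frac{l}{6}$ ($X{\left(l \right)} = l \frac{1}{6} = \frac{l}{6}$)
$q{\left(H,J \right)} = - \frac{H}{3} + H J$ ($q{\left(H,J \right)} = \frac{2 \left(-1\right)}{6} H + H J = \frac{1}{6} \left(-2\right) H + H J = - \frac{H}{3} + H J$)
$- 20 q{\left(35,-40 \right)} = - 20 \cdot 35 \left(- \frac{1}{3} - 40\right) = - 20 \cdot 35 \left(- \frac{121}{3}\right) = \left(-20\right) \left(- \frac{4235}{3}\right) = \frac{84700}{3}$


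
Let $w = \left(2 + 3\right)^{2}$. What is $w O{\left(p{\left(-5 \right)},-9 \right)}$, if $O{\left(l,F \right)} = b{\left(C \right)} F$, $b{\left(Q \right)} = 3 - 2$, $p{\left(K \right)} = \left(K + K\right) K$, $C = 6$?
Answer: $-225$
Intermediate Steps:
$p{\left(K \right)} = 2 K^{2}$ ($p{\left(K \right)} = 2 K K = 2 K^{2}$)
$b{\left(Q \right)} = 1$
$O{\left(l,F \right)} = F$ ($O{\left(l,F \right)} = 1 F = F$)
$w = 25$ ($w = 5^{2} = 25$)
$w O{\left(p{\left(-5 \right)},-9 \right)} = 25 \left(-9\right) = -225$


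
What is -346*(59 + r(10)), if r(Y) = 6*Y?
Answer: -41174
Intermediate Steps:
-346*(59 + r(10)) = -346*(59 + 6*10) = -346*(59 + 60) = -346*119 = -41174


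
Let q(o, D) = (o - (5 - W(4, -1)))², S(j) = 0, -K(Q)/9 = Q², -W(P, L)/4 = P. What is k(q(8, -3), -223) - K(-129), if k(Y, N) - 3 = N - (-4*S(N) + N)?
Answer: 149772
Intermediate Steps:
W(P, L) = -4*P
K(Q) = -9*Q²
q(o, D) = (-21 + o)² (q(o, D) = (o - (5 - (-4)*4))² = (o - (5 - 1*(-16)))² = (o - (5 + 16))² = (o - 1*21)² = (o - 21)² = (-21 + o)²)
k(Y, N) = 3 (k(Y, N) = 3 + (N - (-4*0 + N)) = 3 + (N - (0 + N)) = 3 + (N - N) = 3 + 0 = 3)
k(q(8, -3), -223) - K(-129) = 3 - (-9)*(-129)² = 3 - (-9)*16641 = 3 - 1*(-149769) = 3 + 149769 = 149772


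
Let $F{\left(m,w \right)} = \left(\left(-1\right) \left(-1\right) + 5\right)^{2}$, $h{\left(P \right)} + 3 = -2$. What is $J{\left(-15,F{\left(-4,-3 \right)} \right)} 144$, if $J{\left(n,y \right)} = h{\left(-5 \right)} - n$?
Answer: $1440$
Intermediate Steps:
$h{\left(P \right)} = -5$ ($h{\left(P \right)} = -3 - 2 = -5$)
$F{\left(m,w \right)} = 36$ ($F{\left(m,w \right)} = \left(1 + 5\right)^{2} = 6^{2} = 36$)
$J{\left(n,y \right)} = -5 - n$
$J{\left(-15,F{\left(-4,-3 \right)} \right)} 144 = \left(-5 - -15\right) 144 = \left(-5 + 15\right) 144 = 10 \cdot 144 = 1440$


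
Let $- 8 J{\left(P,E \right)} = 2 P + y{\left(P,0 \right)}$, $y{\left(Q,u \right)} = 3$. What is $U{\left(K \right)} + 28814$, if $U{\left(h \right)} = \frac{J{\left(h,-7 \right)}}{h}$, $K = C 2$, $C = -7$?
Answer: $\frac{3227143}{112} \approx 28814.0$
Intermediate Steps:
$J{\left(P,E \right)} = - \frac{3}{8} - \frac{P}{4}$ ($J{\left(P,E \right)} = - \frac{2 P + 3}{8} = - \frac{3 + 2 P}{8} = - \frac{3}{8} - \frac{P}{4}$)
$K = -14$ ($K = \left(-7\right) 2 = -14$)
$U{\left(h \right)} = \frac{- \frac{3}{8} - \frac{h}{4}}{h}$
$U{\left(K \right)} + 28814 = \frac{-3 - -28}{8 \left(-14\right)} + 28814 = \frac{1}{8} \left(- \frac{1}{14}\right) \left(-3 + 28\right) + 28814 = \frac{1}{8} \left(- \frac{1}{14}\right) 25 + 28814 = - \frac{25}{112} + 28814 = \frac{3227143}{112}$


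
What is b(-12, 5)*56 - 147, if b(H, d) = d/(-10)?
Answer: -175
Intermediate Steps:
b(H, d) = -d/10 (b(H, d) = d*(-⅒) = -d/10)
b(-12, 5)*56 - 147 = -⅒*5*56 - 147 = -½*56 - 147 = -28 - 147 = -175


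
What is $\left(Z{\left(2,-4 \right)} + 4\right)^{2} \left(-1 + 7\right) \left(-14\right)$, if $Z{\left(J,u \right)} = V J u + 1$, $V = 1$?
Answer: $-756$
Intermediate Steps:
$Z{\left(J,u \right)} = 1 + J u$ ($Z{\left(J,u \right)} = 1 J u + 1 = J u + 1 = 1 + J u$)
$\left(Z{\left(2,-4 \right)} + 4\right)^{2} \left(-1 + 7\right) \left(-14\right) = \left(\left(1 + 2 \left(-4\right)\right) + 4\right)^{2} \left(-1 + 7\right) \left(-14\right) = \left(\left(1 - 8\right) + 4\right)^{2} \cdot 6 \left(-14\right) = \left(-7 + 4\right)^{2} \cdot 6 \left(-14\right) = \left(-3\right)^{2} \cdot 6 \left(-14\right) = 9 \cdot 6 \left(-14\right) = 54 \left(-14\right) = -756$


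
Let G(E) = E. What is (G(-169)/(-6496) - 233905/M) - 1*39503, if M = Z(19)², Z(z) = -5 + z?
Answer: -264363599/6496 ≈ -40696.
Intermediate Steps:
M = 196 (M = (-5 + 19)² = 14² = 196)
(G(-169)/(-6496) - 233905/M) - 1*39503 = (-169/(-6496) - 233905/196) - 1*39503 = (-169*(-1/6496) - 233905*1/196) - 39503 = (169/6496 - 33415/28) - 39503 = -7752111/6496 - 39503 = -264363599/6496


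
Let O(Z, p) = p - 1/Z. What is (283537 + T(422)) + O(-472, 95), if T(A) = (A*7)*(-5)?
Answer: 126902865/472 ≈ 2.6886e+5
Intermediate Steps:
T(A) = -35*A (T(A) = (7*A)*(-5) = -35*A)
(283537 + T(422)) + O(-472, 95) = (283537 - 35*422) + (95 - 1/(-472)) = (283537 - 14770) + (95 - 1*(-1/472)) = 268767 + (95 + 1/472) = 268767 + 44841/472 = 126902865/472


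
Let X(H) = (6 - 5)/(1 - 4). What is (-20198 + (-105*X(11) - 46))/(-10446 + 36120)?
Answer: -20209/25674 ≈ -0.78714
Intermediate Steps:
X(H) = -⅓ (X(H) = 1/(-3) = 1*(-⅓) = -⅓)
(-20198 + (-105*X(11) - 46))/(-10446 + 36120) = (-20198 + (-105*(-⅓) - 46))/(-10446 + 36120) = (-20198 + (35 - 46))/25674 = (-20198 - 11)*(1/25674) = -20209*1/25674 = -20209/25674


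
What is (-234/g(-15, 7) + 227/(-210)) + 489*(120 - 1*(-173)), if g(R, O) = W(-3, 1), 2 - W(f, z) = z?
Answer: 30038803/210 ≈ 1.4304e+5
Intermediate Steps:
W(f, z) = 2 - z
g(R, O) = 1 (g(R, O) = 2 - 1*1 = 2 - 1 = 1)
(-234/g(-15, 7) + 227/(-210)) + 489*(120 - 1*(-173)) = (-234/1 + 227/(-210)) + 489*(120 - 1*(-173)) = (-234*1 + 227*(-1/210)) + 489*(120 + 173) = (-234 - 227/210) + 489*293 = -49367/210 + 143277 = 30038803/210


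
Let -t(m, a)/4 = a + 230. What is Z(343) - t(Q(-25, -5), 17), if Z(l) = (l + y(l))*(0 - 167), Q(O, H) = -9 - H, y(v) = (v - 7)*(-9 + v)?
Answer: -18797701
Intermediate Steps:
y(v) = (-9 + v)*(-7 + v) (y(v) = (-7 + v)*(-9 + v) = (-9 + v)*(-7 + v))
Z(l) = -10521 - 167*l² + 2505*l (Z(l) = (l + (63 + l² - 16*l))*(0 - 167) = (63 + l² - 15*l)*(-167) = -10521 - 167*l² + 2505*l)
t(m, a) = -920 - 4*a (t(m, a) = -4*(a + 230) = -4*(230 + a) = -920 - 4*a)
Z(343) - t(Q(-25, -5), 17) = (-10521 - 167*343² + 2505*343) - (-920 - 4*17) = (-10521 - 167*117649 + 859215) - (-920 - 68) = (-10521 - 19647383 + 859215) - 1*(-988) = -18798689 + 988 = -18797701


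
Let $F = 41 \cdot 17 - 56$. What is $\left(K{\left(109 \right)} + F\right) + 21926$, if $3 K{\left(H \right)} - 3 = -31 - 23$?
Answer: $22550$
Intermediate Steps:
$K{\left(H \right)} = -17$ ($K{\left(H \right)} = 1 + \frac{-31 - 23}{3} = 1 + \frac{1}{3} \left(-54\right) = 1 - 18 = -17$)
$F = 641$ ($F = 697 - 56 = 641$)
$\left(K{\left(109 \right)} + F\right) + 21926 = \left(-17 + 641\right) + 21926 = 624 + 21926 = 22550$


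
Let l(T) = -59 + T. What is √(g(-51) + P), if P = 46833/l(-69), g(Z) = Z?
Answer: 231*I*√2/16 ≈ 20.418*I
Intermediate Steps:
P = -46833/128 (P = 46833/(-59 - 69) = 46833/(-128) = 46833*(-1/128) = -46833/128 ≈ -365.88)
√(g(-51) + P) = √(-51 - 46833/128) = √(-53361/128) = 231*I*√2/16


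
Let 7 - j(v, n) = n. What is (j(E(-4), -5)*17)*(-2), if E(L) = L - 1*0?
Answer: -408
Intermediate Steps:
E(L) = L (E(L) = L + 0 = L)
j(v, n) = 7 - n
(j(E(-4), -5)*17)*(-2) = ((7 - 1*(-5))*17)*(-2) = ((7 + 5)*17)*(-2) = (12*17)*(-2) = 204*(-2) = -408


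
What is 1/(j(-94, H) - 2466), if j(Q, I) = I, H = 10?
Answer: -1/2456 ≈ -0.00040717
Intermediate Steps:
1/(j(-94, H) - 2466) = 1/(10 - 2466) = 1/(-2456) = -1/2456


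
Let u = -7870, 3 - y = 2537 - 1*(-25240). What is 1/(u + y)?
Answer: -1/35644 ≈ -2.8055e-5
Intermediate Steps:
y = -27774 (y = 3 - (2537 - 1*(-25240)) = 3 - (2537 + 25240) = 3 - 1*27777 = 3 - 27777 = -27774)
1/(u + y) = 1/(-7870 - 27774) = 1/(-35644) = -1/35644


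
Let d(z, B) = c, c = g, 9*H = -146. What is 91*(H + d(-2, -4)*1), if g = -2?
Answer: -14924/9 ≈ -1658.2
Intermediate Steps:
H = -146/9 (H = (⅑)*(-146) = -146/9 ≈ -16.222)
c = -2
d(z, B) = -2
91*(H + d(-2, -4)*1) = 91*(-146/9 - 2*1) = 91*(-146/9 - 2) = 91*(-164/9) = -14924/9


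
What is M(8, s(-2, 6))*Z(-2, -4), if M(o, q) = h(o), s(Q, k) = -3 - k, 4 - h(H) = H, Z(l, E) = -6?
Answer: 24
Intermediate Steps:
h(H) = 4 - H
M(o, q) = 4 - o
M(8, s(-2, 6))*Z(-2, -4) = (4 - 1*8)*(-6) = (4 - 8)*(-6) = -4*(-6) = 24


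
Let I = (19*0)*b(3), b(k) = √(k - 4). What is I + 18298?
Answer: 18298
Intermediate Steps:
b(k) = √(-4 + k)
I = 0 (I = (19*0)*√(-4 + 3) = 0*√(-1) = 0*I = 0)
I + 18298 = 0 + 18298 = 18298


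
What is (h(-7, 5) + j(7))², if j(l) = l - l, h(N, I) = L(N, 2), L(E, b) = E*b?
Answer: 196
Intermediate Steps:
h(N, I) = 2*N (h(N, I) = N*2 = 2*N)
j(l) = 0
(h(-7, 5) + j(7))² = (2*(-7) + 0)² = (-14 + 0)² = (-14)² = 196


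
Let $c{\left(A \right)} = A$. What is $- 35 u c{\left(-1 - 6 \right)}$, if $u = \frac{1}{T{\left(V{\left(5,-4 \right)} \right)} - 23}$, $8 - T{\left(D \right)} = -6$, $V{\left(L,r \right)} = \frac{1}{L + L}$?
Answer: $- \frac{245}{9} \approx -27.222$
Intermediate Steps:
$V{\left(L,r \right)} = \frac{1}{2 L}$
$T{\left(D \right)} = 14$ ($T{\left(D \right)} = 8 - -6 = 8 + 6 = 14$)
$u = - \frac{1}{9}$ ($u = \frac{1}{14 - 23} = \frac{1}{-9} = - \frac{1}{9} \approx -0.11111$)
$- 35 u c{\left(-1 - 6 \right)} = \left(-35\right) \left(- \frac{1}{9}\right) \left(-1 - 6\right) = \frac{35 \left(-1 - 6\right)}{9} = \frac{35}{9} \left(-7\right) = - \frac{245}{9}$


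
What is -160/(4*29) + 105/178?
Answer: -4075/5162 ≈ -0.78942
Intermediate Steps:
-160/(4*29) + 105/178 = -160/116 + 105*(1/178) = -160*1/116 + 105/178 = -40/29 + 105/178 = -4075/5162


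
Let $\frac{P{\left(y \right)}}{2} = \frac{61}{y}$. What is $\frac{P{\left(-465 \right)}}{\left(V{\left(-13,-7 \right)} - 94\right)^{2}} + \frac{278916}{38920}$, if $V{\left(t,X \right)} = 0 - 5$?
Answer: $\frac{12711451597}{1773765378} \approx 7.1664$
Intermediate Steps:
$P{\left(y \right)} = \frac{122}{y}$ ($P{\left(y \right)} = 2 \frac{61}{y} = \frac{122}{y}$)
$V{\left(t,X \right)} = -5$ ($V{\left(t,X \right)} = 0 - 5 = -5$)
$\frac{P{\left(-465 \right)}}{\left(V{\left(-13,-7 \right)} - 94\right)^{2}} + \frac{278916}{38920} = \frac{122 \frac{1}{-465}}{\left(-5 - 94\right)^{2}} + \frac{278916}{38920} = \frac{122 \left(- \frac{1}{465}\right)}{\left(-99\right)^{2}} + 278916 \cdot \frac{1}{38920} = - \frac{122}{465 \cdot 9801} + \frac{69729}{9730} = \left(- \frac{122}{465}\right) \frac{1}{9801} + \frac{69729}{9730} = - \frac{122}{4557465} + \frac{69729}{9730} = \frac{12711451597}{1773765378}$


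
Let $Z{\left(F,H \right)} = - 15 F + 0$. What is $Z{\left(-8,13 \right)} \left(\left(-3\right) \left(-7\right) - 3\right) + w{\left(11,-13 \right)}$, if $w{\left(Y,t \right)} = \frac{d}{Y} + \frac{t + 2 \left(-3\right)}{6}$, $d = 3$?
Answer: $\frac{142369}{66} \approx 2157.1$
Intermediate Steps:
$Z{\left(F,H \right)} = - 15 F$
$w{\left(Y,t \right)} = -1 + \frac{3}{Y} + \frac{t}{6}$ ($w{\left(Y,t \right)} = \frac{3}{Y} + \frac{t + 2 \left(-3\right)}{6} = \frac{3}{Y} + \left(t - 6\right) \frac{1}{6} = \frac{3}{Y} + \left(-6 + t\right) \frac{1}{6} = \frac{3}{Y} + \left(-1 + \frac{t}{6}\right) = -1 + \frac{3}{Y} + \frac{t}{6}$)
$Z{\left(-8,13 \right)} \left(\left(-3\right) \left(-7\right) - 3\right) + w{\left(11,-13 \right)} = \left(-15\right) \left(-8\right) \left(\left(-3\right) \left(-7\right) - 3\right) + \left(-1 + \frac{3}{11} + \frac{1}{6} \left(-13\right)\right) = 120 \left(21 - 3\right) - \frac{191}{66} = 120 \cdot 18 - \frac{191}{66} = 2160 - \frac{191}{66} = \frac{142369}{66}$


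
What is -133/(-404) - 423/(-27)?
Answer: 19387/1212 ≈ 15.996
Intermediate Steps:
-133/(-404) - 423/(-27) = -133*(-1/404) - 423*(-1/27) = 133/404 + 47/3 = 19387/1212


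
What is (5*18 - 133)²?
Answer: 1849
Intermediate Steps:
(5*18 - 133)² = (90 - 133)² = (-43)² = 1849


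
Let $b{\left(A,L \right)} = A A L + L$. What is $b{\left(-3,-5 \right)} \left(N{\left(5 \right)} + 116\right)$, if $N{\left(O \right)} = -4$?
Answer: $-5600$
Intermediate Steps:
$b{\left(A,L \right)} = L + L A^{2}$ ($b{\left(A,L \right)} = A^{2} L + L = L A^{2} + L = L + L A^{2}$)
$b{\left(-3,-5 \right)} \left(N{\left(5 \right)} + 116\right) = - 5 \left(1 + \left(-3\right)^{2}\right) \left(-4 + 116\right) = - 5 \left(1 + 9\right) 112 = \left(-5\right) 10 \cdot 112 = \left(-50\right) 112 = -5600$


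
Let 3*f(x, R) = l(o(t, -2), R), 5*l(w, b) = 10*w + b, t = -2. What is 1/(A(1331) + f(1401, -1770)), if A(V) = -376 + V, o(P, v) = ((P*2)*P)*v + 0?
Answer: 3/2479 ≈ 0.0012102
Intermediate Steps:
o(P, v) = 2*v*P**2 (o(P, v) = ((2*P)*P)*v + 0 = (2*P**2)*v + 0 = 2*v*P**2 + 0 = 2*v*P**2)
l(w, b) = 2*w + b/5 (l(w, b) = (10*w + b)/5 = (b + 10*w)/5 = 2*w + b/5)
f(x, R) = -32/3 + R/15 (f(x, R) = (2*(2*(-2)*(-2)**2) + R/5)/3 = (2*(2*(-2)*4) + R/5)/3 = (2*(-16) + R/5)/3 = (-32 + R/5)/3 = -32/3 + R/15)
1/(A(1331) + f(1401, -1770)) = 1/((-376 + 1331) + (-32/3 + (1/15)*(-1770))) = 1/(955 + (-32/3 - 118)) = 1/(955 - 386/3) = 1/(2479/3) = 3/2479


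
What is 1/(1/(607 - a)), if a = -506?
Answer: 1113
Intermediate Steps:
1/(1/(607 - a)) = 1/(1/(607 - 1*(-506))) = 1/(1/(607 + 506)) = 1/(1/1113) = 1113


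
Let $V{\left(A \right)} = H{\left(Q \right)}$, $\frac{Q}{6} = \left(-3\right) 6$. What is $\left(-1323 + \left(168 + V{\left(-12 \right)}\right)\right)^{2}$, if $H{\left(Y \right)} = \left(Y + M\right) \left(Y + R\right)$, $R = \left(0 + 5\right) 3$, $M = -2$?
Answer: $82355625$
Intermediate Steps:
$R = 15$ ($R = 5 \cdot 3 = 15$)
$Q = -108$ ($Q = 6 \left(\left(-3\right) 6\right) = 6 \left(-18\right) = -108$)
$H{\left(Y \right)} = \left(-2 + Y\right) \left(15 + Y\right)$ ($H{\left(Y \right)} = \left(Y - 2\right) \left(Y + 15\right) = \left(-2 + Y\right) \left(15 + Y\right)$)
$V{\left(A \right)} = 10230$ ($V{\left(A \right)} = -30 + \left(-108\right)^{2} + 13 \left(-108\right) = -30 + 11664 - 1404 = 10230$)
$\left(-1323 + \left(168 + V{\left(-12 \right)}\right)\right)^{2} = \left(-1323 + \left(168 + 10230\right)\right)^{2} = \left(-1323 + 10398\right)^{2} = 9075^{2} = 82355625$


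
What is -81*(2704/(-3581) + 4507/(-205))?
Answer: 1352204847/734105 ≈ 1842.0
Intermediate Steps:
-81*(2704/(-3581) + 4507/(-205)) = -81*(2704*(-1/3581) + 4507*(-1/205)) = -81*(-2704/3581 - 4507/205) = -81*(-16693887/734105) = 1352204847/734105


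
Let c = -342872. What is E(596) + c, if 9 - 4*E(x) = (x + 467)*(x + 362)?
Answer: -2389833/4 ≈ -5.9746e+5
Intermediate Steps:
E(x) = 9/4 - (362 + x)*(467 + x)/4 (E(x) = 9/4 - (x + 467)*(x + 362)/4 = 9/4 - (467 + x)*(362 + x)/4 = 9/4 - (362 + x)*(467 + x)/4)
E(596) + c = (-169045/4 - 829/4*596 - 1/4*596**2) - 342872 = (-169045/4 - 123521 - 1/4*355216) - 342872 = (-169045/4 - 123521 - 88804) - 342872 = -1018345/4 - 342872 = -2389833/4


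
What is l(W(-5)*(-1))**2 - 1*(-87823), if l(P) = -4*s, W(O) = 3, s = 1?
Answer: 87839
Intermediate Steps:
l(P) = -4 (l(P) = -4*1 = -4)
l(W(-5)*(-1))**2 - 1*(-87823) = (-4)**2 - 1*(-87823) = 16 + 87823 = 87839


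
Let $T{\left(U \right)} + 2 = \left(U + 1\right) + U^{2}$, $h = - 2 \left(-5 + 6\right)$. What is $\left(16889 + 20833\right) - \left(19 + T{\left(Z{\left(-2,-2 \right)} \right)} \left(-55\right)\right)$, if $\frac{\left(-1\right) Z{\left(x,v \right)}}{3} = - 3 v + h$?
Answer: $44908$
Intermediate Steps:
$h = -2$ ($h = \left(-2\right) 1 = -2$)
$Z{\left(x,v \right)} = 6 + 9 v$ ($Z{\left(x,v \right)} = - 3 \left(- 3 v - 2\right) = - 3 \left(-2 - 3 v\right) = 6 + 9 v$)
$T{\left(U \right)} = -1 + U + U^{2}$ ($T{\left(U \right)} = -2 + \left(\left(U + 1\right) + U^{2}\right) = -2 + \left(\left(1 + U\right) + U^{2}\right) = -2 + \left(1 + U + U^{2}\right) = -1 + U + U^{2}$)
$\left(16889 + 20833\right) - \left(19 + T{\left(Z{\left(-2,-2 \right)} \right)} \left(-55\right)\right) = \left(16889 + 20833\right) - \left(19 + \left(-1 + \left(6 + 9 \left(-2\right)\right) + \left(6 + 9 \left(-2\right)\right)^{2}\right) \left(-55\right)\right) = 37722 - \left(19 + \left(-1 + \left(6 - 18\right) + \left(6 - 18\right)^{2}\right) \left(-55\right)\right) = 37722 - \left(19 + \left(-1 - 12 + \left(-12\right)^{2}\right) \left(-55\right)\right) = 37722 - \left(19 + \left(-1 - 12 + 144\right) \left(-55\right)\right) = 37722 - \left(19 + 131 \left(-55\right)\right) = 37722 - \left(19 - 7205\right) = 37722 - -7186 = 37722 + 7186 = 44908$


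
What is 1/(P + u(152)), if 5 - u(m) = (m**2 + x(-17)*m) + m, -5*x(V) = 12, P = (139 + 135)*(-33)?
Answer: -5/159641 ≈ -3.1320e-5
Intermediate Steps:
P = -9042 (P = 274*(-33) = -9042)
x(V) = -12/5 (x(V) = -1/5*12 = -12/5)
u(m) = 5 - m**2 + 7*m/5 (u(m) = 5 - ((m**2 - 12*m/5) + m) = 5 - (m**2 - 7*m/5) = 5 + (-m**2 + 7*m/5) = 5 - m**2 + 7*m/5)
1/(P + u(152)) = 1/(-9042 + (5 - 1*152**2 + (7/5)*152)) = 1/(-9042 + (5 - 1*23104 + 1064/5)) = 1/(-9042 + (5 - 23104 + 1064/5)) = 1/(-9042 - 114431/5) = 1/(-159641/5) = -5/159641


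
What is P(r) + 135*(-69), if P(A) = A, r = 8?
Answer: -9307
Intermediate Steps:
P(r) + 135*(-69) = 8 + 135*(-69) = 8 - 9315 = -9307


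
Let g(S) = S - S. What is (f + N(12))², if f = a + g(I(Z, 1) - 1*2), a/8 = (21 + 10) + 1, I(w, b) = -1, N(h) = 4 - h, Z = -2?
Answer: 61504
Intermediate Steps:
g(S) = 0
a = 256 (a = 8*((21 + 10) + 1) = 8*(31 + 1) = 8*32 = 256)
f = 256 (f = 256 + 0 = 256)
(f + N(12))² = (256 + (4 - 1*12))² = (256 + (4 - 12))² = (256 - 8)² = 248² = 61504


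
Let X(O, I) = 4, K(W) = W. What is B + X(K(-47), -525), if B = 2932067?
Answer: 2932071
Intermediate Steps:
B + X(K(-47), -525) = 2932067 + 4 = 2932071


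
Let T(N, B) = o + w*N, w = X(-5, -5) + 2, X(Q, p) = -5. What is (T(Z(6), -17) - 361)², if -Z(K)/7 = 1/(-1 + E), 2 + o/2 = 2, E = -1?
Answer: 552049/4 ≈ 1.3801e+5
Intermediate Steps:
o = 0 (o = -4 + 2*2 = -4 + 4 = 0)
Z(K) = 7/2 (Z(K) = -7/(-1 - 1) = -7/(-2) = -7*(-½) = 7/2)
w = -3 (w = -5 + 2 = -3)
T(N, B) = -3*N (T(N, B) = 0 - 3*N = -3*N)
(T(Z(6), -17) - 361)² = (-3*7/2 - 361)² = (-21/2 - 361)² = (-743/2)² = 552049/4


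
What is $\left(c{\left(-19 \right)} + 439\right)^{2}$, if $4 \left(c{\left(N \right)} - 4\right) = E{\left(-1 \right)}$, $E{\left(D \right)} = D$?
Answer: $\frac{3136441}{16} \approx 1.9603 \cdot 10^{5}$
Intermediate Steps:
$c{\left(N \right)} = \frac{15}{4}$ ($c{\left(N \right)} = 4 + \frac{1}{4} \left(-1\right) = 4 - \frac{1}{4} = \frac{15}{4}$)
$\left(c{\left(-19 \right)} + 439\right)^{2} = \left(\frac{15}{4} + 439\right)^{2} = \left(\frac{1771}{4}\right)^{2} = \frac{3136441}{16}$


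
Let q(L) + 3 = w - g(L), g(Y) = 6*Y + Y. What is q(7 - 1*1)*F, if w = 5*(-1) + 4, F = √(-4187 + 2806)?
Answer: -46*I*√1381 ≈ -1709.4*I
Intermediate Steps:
F = I*√1381 (F = √(-1381) = I*√1381 ≈ 37.162*I)
g(Y) = 7*Y
w = -1 (w = -5 + 4 = -1)
q(L) = -4 - 7*L (q(L) = -3 + (-1 - 7*L) = -4 - 7*L)
q(7 - 1*1)*F = (-4 - 7*(7 - 1*1))*(I*√1381) = (-4 - 7*(7 - 1))*(I*√1381) = (-4 - 7*6)*(I*√1381) = (-4 - 42)*(I*√1381) = -46*I*√1381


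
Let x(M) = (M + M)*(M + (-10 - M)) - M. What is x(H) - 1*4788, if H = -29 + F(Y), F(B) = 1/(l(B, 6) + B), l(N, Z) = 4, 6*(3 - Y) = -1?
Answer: -179823/43 ≈ -4181.9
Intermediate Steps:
Y = 19/6 (Y = 3 - ⅙*(-1) = 3 + ⅙ = 19/6 ≈ 3.1667)
F(B) = 1/(4 + B)
H = -1241/43 (H = -29 + 1/(4 + 19/6) = -29 + 1/(43/6) = -29 + 6/43 = -1241/43 ≈ -28.860)
x(M) = -21*M (x(M) = (2*M)*(-10) - M = -20*M - M = -21*M)
x(H) - 1*4788 = -21*(-1241/43) - 1*4788 = 26061/43 - 4788 = -179823/43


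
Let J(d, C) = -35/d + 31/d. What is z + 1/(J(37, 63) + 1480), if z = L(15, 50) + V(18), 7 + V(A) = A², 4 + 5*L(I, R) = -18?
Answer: 85583813/273780 ≈ 312.60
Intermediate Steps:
L(I, R) = -22/5 (L(I, R) = -⅘ + (⅕)*(-18) = -⅘ - 18/5 = -22/5)
V(A) = -7 + A²
J(d, C) = -4/d
z = 1563/5 (z = -22/5 + (-7 + 18²) = -22/5 + (-7 + 324) = -22/5 + 317 = 1563/5 ≈ 312.60)
z + 1/(J(37, 63) + 1480) = 1563/5 + 1/(-4/37 + 1480) = 1563/5 + 1/(54756/37) = 1563/5 + 37/54756 = 85583813/273780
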